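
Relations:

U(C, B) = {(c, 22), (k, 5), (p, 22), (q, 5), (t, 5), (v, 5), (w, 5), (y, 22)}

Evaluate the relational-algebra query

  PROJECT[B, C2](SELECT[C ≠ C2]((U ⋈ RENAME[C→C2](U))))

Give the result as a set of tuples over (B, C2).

ρ[C→C2]: schema becomes (C2, B); tuples unchanged.
Natural join on B: {(c, 22, c), (c, 22, p), (c, 22, y), (k, 5, k), (k, 5, q), (k, 5, t), (k, 5, v), (k, 5, w), (p, 22, c), (p, 22, p), (p, 22, y), (q, 5, k), (q, 5, q), (q, 5, t), (q, 5, v), (q, 5, w), (t, 5, k), (t, 5, q), (t, 5, t), (t, 5, v), (t, 5, w), (v, 5, k), (v, 5, q), (v, 5, t), (v, 5, v), (v, 5, w), (w, 5, k), (w, 5, q), (w, 5, t), (w, 5, v), (w, 5, w), (y, 22, c), (y, 22, p), (y, 22, y)}
Selection C ≠ C2: {(c, 22, p), (c, 22, y), (k, 5, q), (k, 5, t), (k, 5, v), (k, 5, w), (p, 22, c), (p, 22, y), (q, 5, k), (q, 5, t), (q, 5, v), (q, 5, w), (t, 5, k), (t, 5, q), (t, 5, v), (t, 5, w), (v, 5, k), (v, 5, q), (v, 5, t), (v, 5, w), (w, 5, k), (w, 5, q), (w, 5, t), (w, 5, v), (y, 22, c), (y, 22, p)}
π_{B, C2} gives {(22, c), (22, p), (22, y), (5, k), (5, q), (5, t), (5, v), (5, w)} (18 duplicate(s) eliminated).

{(22, c), (22, p), (22, y), (5, k), (5, q), (5, t), (5, v), (5, w)}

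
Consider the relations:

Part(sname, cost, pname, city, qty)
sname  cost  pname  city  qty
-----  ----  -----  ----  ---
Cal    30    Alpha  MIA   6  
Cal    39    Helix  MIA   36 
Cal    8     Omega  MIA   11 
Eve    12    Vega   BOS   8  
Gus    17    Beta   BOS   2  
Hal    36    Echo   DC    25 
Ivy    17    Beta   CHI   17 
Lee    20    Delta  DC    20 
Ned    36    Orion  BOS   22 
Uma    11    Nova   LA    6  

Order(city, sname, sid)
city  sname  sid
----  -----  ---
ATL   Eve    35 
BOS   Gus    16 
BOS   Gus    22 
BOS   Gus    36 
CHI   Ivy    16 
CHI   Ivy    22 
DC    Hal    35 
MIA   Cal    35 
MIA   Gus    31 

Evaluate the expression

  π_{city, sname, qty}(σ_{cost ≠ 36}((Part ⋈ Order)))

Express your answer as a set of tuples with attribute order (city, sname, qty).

{(BOS, Gus, 2), (CHI, Ivy, 17), (MIA, Cal, 11), (MIA, Cal, 36), (MIA, Cal, 6)}

Natural join on sname, city: {(Cal, 30, Alpha, MIA, 6, 35), (Cal, 39, Helix, MIA, 36, 35), (Cal, 8, Omega, MIA, 11, 35), (Gus, 17, Beta, BOS, 2, 16), (Gus, 17, Beta, BOS, 2, 22), (Gus, 17, Beta, BOS, 2, 36), (Hal, 36, Echo, DC, 25, 35), (Ivy, 17, Beta, CHI, 17, 16), (Ivy, 17, Beta, CHI, 17, 22)}
Apply σ_{cost ≠ 36}; surviving tuples: {(Cal, 30, Alpha, MIA, 6, 35), (Cal, 39, Helix, MIA, 36, 35), (Cal, 8, Omega, MIA, 11, 35), (Gus, 17, Beta, BOS, 2, 16), (Gus, 17, Beta, BOS, 2, 22), (Gus, 17, Beta, BOS, 2, 36), (Ivy, 17, Beta, CHI, 17, 16), (Ivy, 17, Beta, CHI, 17, 22)}
Projecting to city, sname, qty (3 duplicate(s) eliminated): {(BOS, Gus, 2), (CHI, Ivy, 17), (MIA, Cal, 11), (MIA, Cal, 36), (MIA, Cal, 6)}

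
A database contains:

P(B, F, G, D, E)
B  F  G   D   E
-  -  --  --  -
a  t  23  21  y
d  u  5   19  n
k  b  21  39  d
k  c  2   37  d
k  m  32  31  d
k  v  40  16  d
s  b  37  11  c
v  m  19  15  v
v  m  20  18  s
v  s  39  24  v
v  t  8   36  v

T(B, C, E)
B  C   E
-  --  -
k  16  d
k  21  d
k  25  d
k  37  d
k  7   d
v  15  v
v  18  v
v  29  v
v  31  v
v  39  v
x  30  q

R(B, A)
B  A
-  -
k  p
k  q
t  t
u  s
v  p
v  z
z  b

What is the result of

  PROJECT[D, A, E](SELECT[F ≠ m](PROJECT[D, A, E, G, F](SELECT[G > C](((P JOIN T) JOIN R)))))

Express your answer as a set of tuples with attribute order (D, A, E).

{(16, p, d), (16, q, d), (24, p, v), (24, z, v), (39, p, d), (39, q, d)}

Natural join on B, E: {(k, b, 21, 39, d, 16), (k, b, 21, 39, d, 21), (k, b, 21, 39, d, 25), (k, b, 21, 39, d, 37), (k, b, 21, 39, d, 7), (k, c, 2, 37, d, 16), (k, c, 2, 37, d, 21), (k, c, 2, 37, d, 25), (k, c, 2, 37, d, 37), (k, c, 2, 37, d, 7), (k, m, 32, 31, d, 16), (k, m, 32, 31, d, 21), (k, m, 32, 31, d, 25), (k, m, 32, 31, d, 37), (k, m, 32, 31, d, 7), (k, v, 40, 16, d, 16), (k, v, 40, 16, d, 21), (k, v, 40, 16, d, 25), (k, v, 40, 16, d, 37), (k, v, 40, 16, d, 7), (v, m, 19, 15, v, 15), (v, m, 19, 15, v, 18), (v, m, 19, 15, v, 29), (v, m, 19, 15, v, 31), (v, m, 19, 15, v, 39), (v, s, 39, 24, v, 15), (v, s, 39, 24, v, 18), (v, s, 39, 24, v, 29), (v, s, 39, 24, v, 31), (v, s, 39, 24, v, 39), (v, t, 8, 36, v, 15), (v, t, 8, 36, v, 18), (v, t, 8, 36, v, 29), (v, t, 8, 36, v, 31), (v, t, 8, 36, v, 39)}
Natural join on B: {(k, b, 21, 39, d, 16, p), (k, b, 21, 39, d, 16, q), (k, b, 21, 39, d, 21, p), (k, b, 21, 39, d, 21, q), (k, b, 21, 39, d, 25, p), (k, b, 21, 39, d, 25, q), (k, b, 21, 39, d, 37, p), (k, b, 21, 39, d, 37, q), (k, b, 21, 39, d, 7, p), (k, b, 21, 39, d, 7, q), (k, c, 2, 37, d, 16, p), (k, c, 2, 37, d, 16, q), (k, c, 2, 37, d, 21, p), (k, c, 2, 37, d, 21, q), (k, c, 2, 37, d, 25, p), (k, c, 2, 37, d, 25, q), (k, c, 2, 37, d, 37, p), (k, c, 2, 37, d, 37, q), (k, c, 2, 37, d, 7, p), (k, c, 2, 37, d, 7, q), (k, m, 32, 31, d, 16, p), (k, m, 32, 31, d, 16, q), (k, m, 32, 31, d, 21, p), (k, m, 32, 31, d, 21, q), (k, m, 32, 31, d, 25, p), (k, m, 32, 31, d, 25, q), (k, m, 32, 31, d, 37, p), (k, m, 32, 31, d, 37, q), (k, m, 32, 31, d, 7, p), (k, m, 32, 31, d, 7, q), (k, v, 40, 16, d, 16, p), (k, v, 40, 16, d, 16, q), (k, v, 40, 16, d, 21, p), (k, v, 40, 16, d, 21, q), (k, v, 40, 16, d, 25, p), (k, v, 40, 16, d, 25, q), (k, v, 40, 16, d, 37, p), (k, v, 40, 16, d, 37, q), (k, v, 40, 16, d, 7, p), (k, v, 40, 16, d, 7, q), (v, m, 19, 15, v, 15, p), (v, m, 19, 15, v, 15, z), (v, m, 19, 15, v, 18, p), (v, m, 19, 15, v, 18, z), (v, m, 19, 15, v, 29, p), (v, m, 19, 15, v, 29, z), (v, m, 19, 15, v, 31, p), (v, m, 19, 15, v, 31, z), (v, m, 19, 15, v, 39, p), (v, m, 19, 15, v, 39, z), (v, s, 39, 24, v, 15, p), (v, s, 39, 24, v, 15, z), (v, s, 39, 24, v, 18, p), (v, s, 39, 24, v, 18, z), (v, s, 39, 24, v, 29, p), (v, s, 39, 24, v, 29, z), (v, s, 39, 24, v, 31, p), (v, s, 39, 24, v, 31, z), (v, s, 39, 24, v, 39, p), (v, s, 39, 24, v, 39, z), (v, t, 8, 36, v, 15, p), (v, t, 8, 36, v, 15, z), (v, t, 8, 36, v, 18, p), (v, t, 8, 36, v, 18, z), (v, t, 8, 36, v, 29, p), (v, t, 8, 36, v, 29, z), (v, t, 8, 36, v, 31, p), (v, t, 8, 36, v, 31, z), (v, t, 8, 36, v, 39, p), (v, t, 8, 36, v, 39, z)}
Filtering on G > C leaves {(k, b, 21, 39, d, 16, p), (k, b, 21, 39, d, 16, q), (k, b, 21, 39, d, 7, p), (k, b, 21, 39, d, 7, q), (k, m, 32, 31, d, 16, p), (k, m, 32, 31, d, 16, q), (k, m, 32, 31, d, 21, p), (k, m, 32, 31, d, 21, q), (k, m, 32, 31, d, 25, p), (k, m, 32, 31, d, 25, q), (k, m, 32, 31, d, 7, p), (k, m, 32, 31, d, 7, q), (k, v, 40, 16, d, 16, p), (k, v, 40, 16, d, 16, q), (k, v, 40, 16, d, 21, p), (k, v, 40, 16, d, 21, q), (k, v, 40, 16, d, 25, p), (k, v, 40, 16, d, 25, q), (k, v, 40, 16, d, 37, p), (k, v, 40, 16, d, 37, q), (k, v, 40, 16, d, 7, p), (k, v, 40, 16, d, 7, q), (v, m, 19, 15, v, 15, p), (v, m, 19, 15, v, 15, z), (v, m, 19, 15, v, 18, p), (v, m, 19, 15, v, 18, z), (v, s, 39, 24, v, 15, p), (v, s, 39, 24, v, 15, z), (v, s, 39, 24, v, 18, p), (v, s, 39, 24, v, 18, z), (v, s, 39, 24, v, 29, p), (v, s, 39, 24, v, 29, z), (v, s, 39, 24, v, 31, p), (v, s, 39, 24, v, 31, z)}.
π[D, A, E, G, F]: project onto (D, A, E, G, F) (24 duplicate(s) eliminated) → {(15, p, v, 19, m), (15, z, v, 19, m), (16, p, d, 40, v), (16, q, d, 40, v), (24, p, v, 39, s), (24, z, v, 39, s), (31, p, d, 32, m), (31, q, d, 32, m), (39, p, d, 21, b), (39, q, d, 21, b)}
Filtering on F ≠ m leaves {(16, p, d, 40, v), (16, q, d, 40, v), (24, p, v, 39, s), (24, z, v, 39, s), (39, p, d, 21, b), (39, q, d, 21, b)}.
π[D, A, E]: project onto (D, A, E) → {(16, p, d), (16, q, d), (24, p, v), (24, z, v), (39, p, d), (39, q, d)}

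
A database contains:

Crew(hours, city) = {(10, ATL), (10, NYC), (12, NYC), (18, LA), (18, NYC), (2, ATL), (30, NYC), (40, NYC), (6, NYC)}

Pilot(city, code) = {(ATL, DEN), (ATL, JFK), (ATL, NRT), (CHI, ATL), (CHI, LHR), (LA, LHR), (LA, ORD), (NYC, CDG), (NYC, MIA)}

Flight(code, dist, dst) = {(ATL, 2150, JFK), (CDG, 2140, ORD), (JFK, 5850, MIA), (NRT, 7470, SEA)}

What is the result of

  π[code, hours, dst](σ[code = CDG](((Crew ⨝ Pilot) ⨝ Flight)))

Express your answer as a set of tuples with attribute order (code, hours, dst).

{(CDG, 10, ORD), (CDG, 12, ORD), (CDG, 18, ORD), (CDG, 30, ORD), (CDG, 40, ORD), (CDG, 6, ORD)}

Joining Crew and Pilot on city yields {(10, ATL, DEN), (10, ATL, JFK), (10, ATL, NRT), (10, NYC, CDG), (10, NYC, MIA), (12, NYC, CDG), (12, NYC, MIA), (18, LA, LHR), (18, LA, ORD), (18, NYC, CDG), (18, NYC, MIA), (2, ATL, DEN), (2, ATL, JFK), (2, ATL, NRT), (30, NYC, CDG), (30, NYC, MIA), (40, NYC, CDG), (40, NYC, MIA), (6, NYC, CDG), (6, NYC, MIA)}.
Joining (Crew ⨝ Pilot) and Flight on code yields {(10, ATL, JFK, 5850, MIA), (10, ATL, NRT, 7470, SEA), (10, NYC, CDG, 2140, ORD), (12, NYC, CDG, 2140, ORD), (18, NYC, CDG, 2140, ORD), (2, ATL, JFK, 5850, MIA), (2, ATL, NRT, 7470, SEA), (30, NYC, CDG, 2140, ORD), (40, NYC, CDG, 2140, ORD), (6, NYC, CDG, 2140, ORD)}.
Selection code = CDG: {(10, NYC, CDG, 2140, ORD), (12, NYC, CDG, 2140, ORD), (18, NYC, CDG, 2140, ORD), (30, NYC, CDG, 2140, ORD), (40, NYC, CDG, 2140, ORD), (6, NYC, CDG, 2140, ORD)}
Keep only column(s) code, hours, dst: {(CDG, 10, ORD), (CDG, 12, ORD), (CDG, 18, ORD), (CDG, 30, ORD), (CDG, 40, ORD), (CDG, 6, ORD)}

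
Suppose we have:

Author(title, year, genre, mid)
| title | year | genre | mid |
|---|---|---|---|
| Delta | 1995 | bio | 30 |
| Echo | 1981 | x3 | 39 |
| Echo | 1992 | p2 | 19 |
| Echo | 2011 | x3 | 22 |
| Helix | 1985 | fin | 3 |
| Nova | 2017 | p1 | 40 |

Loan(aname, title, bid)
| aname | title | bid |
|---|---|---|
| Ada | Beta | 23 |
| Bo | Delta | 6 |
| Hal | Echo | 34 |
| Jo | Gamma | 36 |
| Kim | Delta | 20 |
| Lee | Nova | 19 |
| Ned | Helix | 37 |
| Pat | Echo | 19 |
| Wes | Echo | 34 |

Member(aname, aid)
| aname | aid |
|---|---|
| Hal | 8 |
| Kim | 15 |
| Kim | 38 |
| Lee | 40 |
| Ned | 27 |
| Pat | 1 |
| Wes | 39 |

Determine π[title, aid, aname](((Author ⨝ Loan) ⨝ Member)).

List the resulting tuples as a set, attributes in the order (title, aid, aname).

{(Delta, 15, Kim), (Delta, 38, Kim), (Echo, 1, Pat), (Echo, 39, Wes), (Echo, 8, Hal), (Helix, 27, Ned), (Nova, 40, Lee)}

Natural join on title: {(Delta, 1995, bio, 30, Bo, 6), (Delta, 1995, bio, 30, Kim, 20), (Echo, 1981, x3, 39, Hal, 34), (Echo, 1981, x3, 39, Pat, 19), (Echo, 1981, x3, 39, Wes, 34), (Echo, 1992, p2, 19, Hal, 34), (Echo, 1992, p2, 19, Pat, 19), (Echo, 1992, p2, 19, Wes, 34), (Echo, 2011, x3, 22, Hal, 34), (Echo, 2011, x3, 22, Pat, 19), (Echo, 2011, x3, 22, Wes, 34), (Helix, 1985, fin, 3, Ned, 37), (Nova, 2017, p1, 40, Lee, 19)}
Natural join on aname: {(Delta, 1995, bio, 30, Kim, 20, 15), (Delta, 1995, bio, 30, Kim, 20, 38), (Echo, 1981, x3, 39, Hal, 34, 8), (Echo, 1981, x3, 39, Pat, 19, 1), (Echo, 1981, x3, 39, Wes, 34, 39), (Echo, 1992, p2, 19, Hal, 34, 8), (Echo, 1992, p2, 19, Pat, 19, 1), (Echo, 1992, p2, 19, Wes, 34, 39), (Echo, 2011, x3, 22, Hal, 34, 8), (Echo, 2011, x3, 22, Pat, 19, 1), (Echo, 2011, x3, 22, Wes, 34, 39), (Helix, 1985, fin, 3, Ned, 37, 27), (Nova, 2017, p1, 40, Lee, 19, 40)}
π[title, aid, aname]: project onto (title, aid, aname) (6 duplicate(s) eliminated) → {(Delta, 15, Kim), (Delta, 38, Kim), (Echo, 1, Pat), (Echo, 39, Wes), (Echo, 8, Hal), (Helix, 27, Ned), (Nova, 40, Lee)}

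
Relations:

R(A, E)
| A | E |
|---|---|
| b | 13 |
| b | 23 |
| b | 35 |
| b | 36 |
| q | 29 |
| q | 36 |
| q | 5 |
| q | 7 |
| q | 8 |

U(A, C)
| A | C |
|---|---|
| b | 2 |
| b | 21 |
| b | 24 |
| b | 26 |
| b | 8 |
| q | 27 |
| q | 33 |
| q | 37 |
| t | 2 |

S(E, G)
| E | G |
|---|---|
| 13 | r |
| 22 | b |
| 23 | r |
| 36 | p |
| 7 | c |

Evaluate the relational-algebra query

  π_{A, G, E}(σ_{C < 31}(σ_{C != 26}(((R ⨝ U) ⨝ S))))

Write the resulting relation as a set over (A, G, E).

{(b, p, 36), (b, r, 13), (b, r, 23), (q, c, 7), (q, p, 36)}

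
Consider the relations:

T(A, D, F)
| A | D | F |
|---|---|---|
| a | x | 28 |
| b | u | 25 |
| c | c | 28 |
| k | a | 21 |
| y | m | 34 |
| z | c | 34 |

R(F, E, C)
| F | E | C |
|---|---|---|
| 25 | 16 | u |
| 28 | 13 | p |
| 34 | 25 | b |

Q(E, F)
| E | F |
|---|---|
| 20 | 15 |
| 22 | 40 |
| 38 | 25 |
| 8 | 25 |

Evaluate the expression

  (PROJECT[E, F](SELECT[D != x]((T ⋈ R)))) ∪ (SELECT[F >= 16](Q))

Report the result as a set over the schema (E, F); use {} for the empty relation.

{(13, 28), (16, 25), (22, 40), (25, 34), (38, 25), (8, 25)}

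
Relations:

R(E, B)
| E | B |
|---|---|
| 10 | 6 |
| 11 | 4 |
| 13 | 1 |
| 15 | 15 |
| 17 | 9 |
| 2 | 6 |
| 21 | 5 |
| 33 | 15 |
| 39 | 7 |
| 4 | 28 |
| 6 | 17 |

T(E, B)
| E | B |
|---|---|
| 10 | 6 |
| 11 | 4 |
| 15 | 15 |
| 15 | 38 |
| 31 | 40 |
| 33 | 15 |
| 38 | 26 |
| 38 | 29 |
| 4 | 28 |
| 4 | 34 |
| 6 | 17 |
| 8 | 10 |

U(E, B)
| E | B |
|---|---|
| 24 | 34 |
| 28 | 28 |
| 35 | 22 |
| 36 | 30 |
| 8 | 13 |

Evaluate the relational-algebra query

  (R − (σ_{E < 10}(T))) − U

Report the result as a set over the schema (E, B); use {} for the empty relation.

{(10, 6), (11, 4), (13, 1), (15, 15), (17, 9), (2, 6), (21, 5), (33, 15), (39, 7)}

Apply σ_{E < 10}; surviving tuples: {(4, 28), (4, 34), (6, 17), (8, 10)}
Difference: {(10, 6), (11, 4), (13, 1), (15, 15), (17, 9), (2, 6), (21, 5), (33, 15), (39, 7), (4, 28), (6, 17)} with {(4, 28), (4, 34), (6, 17), (8, 10)} → {(10, 6), (11, 4), (13, 1), (15, 15), (17, 9), (2, 6), (21, 5), (33, 15), (39, 7)}
Difference: {(10, 6), (11, 4), (13, 1), (15, 15), (17, 9), (2, 6), (21, 5), (33, 15), (39, 7)} with {(24, 34), (28, 28), (35, 22), (36, 30), (8, 13)} → {(10, 6), (11, 4), (13, 1), (15, 15), (17, 9), (2, 6), (21, 5), (33, 15), (39, 7)}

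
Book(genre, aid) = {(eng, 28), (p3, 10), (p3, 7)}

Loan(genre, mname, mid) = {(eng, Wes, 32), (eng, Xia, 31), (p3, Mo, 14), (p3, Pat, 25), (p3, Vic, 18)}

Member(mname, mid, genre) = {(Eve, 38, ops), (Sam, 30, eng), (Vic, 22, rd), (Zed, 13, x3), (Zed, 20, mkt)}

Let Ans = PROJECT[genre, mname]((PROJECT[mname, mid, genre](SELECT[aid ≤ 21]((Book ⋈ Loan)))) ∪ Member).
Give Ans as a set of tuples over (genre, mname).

{(eng, Sam), (mkt, Zed), (ops, Eve), (p3, Mo), (p3, Pat), (p3, Vic), (rd, Vic), (x3, Zed)}

Book ⋈ Loan (natural join on genre): {(eng, 28, Wes, 32), (eng, 28, Xia, 31), (p3, 10, Mo, 14), (p3, 10, Pat, 25), (p3, 10, Vic, 18), (p3, 7, Mo, 14), (p3, 7, Pat, 25), (p3, 7, Vic, 18)}
Apply σ_{aid ≤ 21}; surviving tuples: {(p3, 10, Mo, 14), (p3, 10, Pat, 25), (p3, 10, Vic, 18), (p3, 7, Mo, 14), (p3, 7, Pat, 25), (p3, 7, Vic, 18)}
π_{mname, mid, genre} gives {(Mo, 14, p3), (Pat, 25, p3), (Vic, 18, p3)} (3 duplicate(s) eliminated).
Set union of the two operands is {(Eve, 38, ops), (Mo, 14, p3), (Pat, 25, p3), (Sam, 30, eng), (Vic, 18, p3), (Vic, 22, rd), (Zed, 13, x3), (Zed, 20, mkt)}.
π_{genre, mname} gives {(eng, Sam), (mkt, Zed), (ops, Eve), (p3, Mo), (p3, Pat), (p3, Vic), (rd, Vic), (x3, Zed)}.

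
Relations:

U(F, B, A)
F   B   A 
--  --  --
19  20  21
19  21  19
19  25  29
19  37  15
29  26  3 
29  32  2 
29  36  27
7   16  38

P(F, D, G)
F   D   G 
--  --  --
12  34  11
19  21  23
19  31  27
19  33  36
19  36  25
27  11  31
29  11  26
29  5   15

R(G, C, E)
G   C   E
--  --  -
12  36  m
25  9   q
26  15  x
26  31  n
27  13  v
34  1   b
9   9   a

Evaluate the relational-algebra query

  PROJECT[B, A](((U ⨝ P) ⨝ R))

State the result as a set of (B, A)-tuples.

Joining U and P on F yields {(19, 20, 21, 21, 23), (19, 20, 21, 31, 27), (19, 20, 21, 33, 36), (19, 20, 21, 36, 25), (19, 21, 19, 21, 23), (19, 21, 19, 31, 27), (19, 21, 19, 33, 36), (19, 21, 19, 36, 25), (19, 25, 29, 21, 23), (19, 25, 29, 31, 27), (19, 25, 29, 33, 36), (19, 25, 29, 36, 25), (19, 37, 15, 21, 23), (19, 37, 15, 31, 27), (19, 37, 15, 33, 36), (19, 37, 15, 36, 25), (29, 26, 3, 11, 26), (29, 26, 3, 5, 15), (29, 32, 2, 11, 26), (29, 32, 2, 5, 15), (29, 36, 27, 11, 26), (29, 36, 27, 5, 15)}.
Joining (U ⨝ P) and R on G yields {(19, 20, 21, 31, 27, 13, v), (19, 20, 21, 36, 25, 9, q), (19, 21, 19, 31, 27, 13, v), (19, 21, 19, 36, 25, 9, q), (19, 25, 29, 31, 27, 13, v), (19, 25, 29, 36, 25, 9, q), (19, 37, 15, 31, 27, 13, v), (19, 37, 15, 36, 25, 9, q), (29, 26, 3, 11, 26, 15, x), (29, 26, 3, 11, 26, 31, n), (29, 32, 2, 11, 26, 15, x), (29, 32, 2, 11, 26, 31, n), (29, 36, 27, 11, 26, 15, x), (29, 36, 27, 11, 26, 31, n)}.
π_{B, A} gives {(20, 21), (21, 19), (25, 29), (26, 3), (32, 2), (36, 27), (37, 15)} (7 duplicate(s) eliminated).

{(20, 21), (21, 19), (25, 29), (26, 3), (32, 2), (36, 27), (37, 15)}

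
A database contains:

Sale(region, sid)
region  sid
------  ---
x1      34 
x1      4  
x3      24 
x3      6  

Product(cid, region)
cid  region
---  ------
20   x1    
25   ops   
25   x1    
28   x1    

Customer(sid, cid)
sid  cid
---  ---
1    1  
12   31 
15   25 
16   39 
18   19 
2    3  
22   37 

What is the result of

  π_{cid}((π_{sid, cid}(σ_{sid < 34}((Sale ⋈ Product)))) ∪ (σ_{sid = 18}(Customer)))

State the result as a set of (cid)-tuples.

Joining Sale and Product on region yields {(x1, 34, 20), (x1, 34, 25), (x1, 34, 28), (x1, 4, 20), (x1, 4, 25), (x1, 4, 28)}.
σ[sid < 34]: keep tuples satisfying sid < 34 → {(x1, 4, 20), (x1, 4, 25), (x1, 4, 28)}
π_{sid, cid} gives {(4, 20), (4, 25), (4, 28)}.
σ[sid = 18]: keep tuples satisfying sid = 18 → {(18, 19)}
Set union of the two operands is {(18, 19), (4, 20), (4, 25), (4, 28)}.
π_{cid} gives {19, 20, 25, 28}.

{19, 20, 25, 28}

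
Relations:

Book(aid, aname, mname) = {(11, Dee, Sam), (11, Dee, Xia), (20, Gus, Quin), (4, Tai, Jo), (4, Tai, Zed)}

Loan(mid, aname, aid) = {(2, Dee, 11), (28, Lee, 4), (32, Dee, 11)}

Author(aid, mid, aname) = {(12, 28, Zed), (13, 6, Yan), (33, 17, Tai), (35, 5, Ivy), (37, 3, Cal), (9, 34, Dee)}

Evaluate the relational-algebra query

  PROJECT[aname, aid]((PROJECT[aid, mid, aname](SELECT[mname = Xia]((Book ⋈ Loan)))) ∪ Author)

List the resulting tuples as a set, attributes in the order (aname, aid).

{(Cal, 37), (Dee, 11), (Dee, 9), (Ivy, 35), (Tai, 33), (Yan, 13), (Zed, 12)}

Joining Book and Loan on aid, aname yields {(11, Dee, Sam, 2), (11, Dee, Sam, 32), (11, Dee, Xia, 2), (11, Dee, Xia, 32)}.
Apply σ_{mname = Xia}; surviving tuples: {(11, Dee, Xia, 2), (11, Dee, Xia, 32)}
Projecting to aid, mid, aname: {(11, 2, Dee), (11, 32, Dee)}
Union: {(11, 2, Dee), (11, 32, Dee)} with {(12, 28, Zed), (13, 6, Yan), (33, 17, Tai), (35, 5, Ivy), (37, 3, Cal), (9, 34, Dee)} → {(11, 2, Dee), (11, 32, Dee), (12, 28, Zed), (13, 6, Yan), (33, 17, Tai), (35, 5, Ivy), (37, 3, Cal), (9, 34, Dee)}
Projecting to aname, aid (1 duplicate(s) eliminated): {(Cal, 37), (Dee, 11), (Dee, 9), (Ivy, 35), (Tai, 33), (Yan, 13), (Zed, 12)}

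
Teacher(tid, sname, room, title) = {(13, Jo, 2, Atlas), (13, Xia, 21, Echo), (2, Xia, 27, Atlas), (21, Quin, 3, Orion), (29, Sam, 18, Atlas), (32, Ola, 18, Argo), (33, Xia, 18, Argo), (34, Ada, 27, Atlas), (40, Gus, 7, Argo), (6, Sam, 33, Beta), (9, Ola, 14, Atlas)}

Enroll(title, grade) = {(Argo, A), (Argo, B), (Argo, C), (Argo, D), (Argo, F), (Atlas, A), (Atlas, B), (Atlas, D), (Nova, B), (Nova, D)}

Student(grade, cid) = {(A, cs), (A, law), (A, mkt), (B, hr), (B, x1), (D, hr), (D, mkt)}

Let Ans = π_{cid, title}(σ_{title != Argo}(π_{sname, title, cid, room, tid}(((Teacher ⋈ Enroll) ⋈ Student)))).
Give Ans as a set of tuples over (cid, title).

Joining Teacher and Enroll on title yields {(13, Jo, 2, Atlas, A), (13, Jo, 2, Atlas, B), (13, Jo, 2, Atlas, D), (2, Xia, 27, Atlas, A), (2, Xia, 27, Atlas, B), (2, Xia, 27, Atlas, D), (29, Sam, 18, Atlas, A), (29, Sam, 18, Atlas, B), (29, Sam, 18, Atlas, D), (32, Ola, 18, Argo, A), (32, Ola, 18, Argo, B), (32, Ola, 18, Argo, C), (32, Ola, 18, Argo, D), (32, Ola, 18, Argo, F), (33, Xia, 18, Argo, A), (33, Xia, 18, Argo, B), (33, Xia, 18, Argo, C), (33, Xia, 18, Argo, D), (33, Xia, 18, Argo, F), (34, Ada, 27, Atlas, A), (34, Ada, 27, Atlas, B), (34, Ada, 27, Atlas, D), (40, Gus, 7, Argo, A), (40, Gus, 7, Argo, B), (40, Gus, 7, Argo, C), (40, Gus, 7, Argo, D), (40, Gus, 7, Argo, F), (9, Ola, 14, Atlas, A), (9, Ola, 14, Atlas, B), (9, Ola, 14, Atlas, D)}.
Joining (Teacher ⋈ Enroll) and Student on grade yields {(13, Jo, 2, Atlas, A, cs), (13, Jo, 2, Atlas, A, law), (13, Jo, 2, Atlas, A, mkt), (13, Jo, 2, Atlas, B, hr), (13, Jo, 2, Atlas, B, x1), (13, Jo, 2, Atlas, D, hr), (13, Jo, 2, Atlas, D, mkt), (2, Xia, 27, Atlas, A, cs), (2, Xia, 27, Atlas, A, law), (2, Xia, 27, Atlas, A, mkt), (2, Xia, 27, Atlas, B, hr), (2, Xia, 27, Atlas, B, x1), (2, Xia, 27, Atlas, D, hr), (2, Xia, 27, Atlas, D, mkt), (29, Sam, 18, Atlas, A, cs), (29, Sam, 18, Atlas, A, law), (29, Sam, 18, Atlas, A, mkt), (29, Sam, 18, Atlas, B, hr), (29, Sam, 18, Atlas, B, x1), (29, Sam, 18, Atlas, D, hr), (29, Sam, 18, Atlas, D, mkt), (32, Ola, 18, Argo, A, cs), (32, Ola, 18, Argo, A, law), (32, Ola, 18, Argo, A, mkt), (32, Ola, 18, Argo, B, hr), (32, Ola, 18, Argo, B, x1), (32, Ola, 18, Argo, D, hr), (32, Ola, 18, Argo, D, mkt), (33, Xia, 18, Argo, A, cs), (33, Xia, 18, Argo, A, law), (33, Xia, 18, Argo, A, mkt), (33, Xia, 18, Argo, B, hr), (33, Xia, 18, Argo, B, x1), (33, Xia, 18, Argo, D, hr), (33, Xia, 18, Argo, D, mkt), (34, Ada, 27, Atlas, A, cs), (34, Ada, 27, Atlas, A, law), (34, Ada, 27, Atlas, A, mkt), (34, Ada, 27, Atlas, B, hr), (34, Ada, 27, Atlas, B, x1), (34, Ada, 27, Atlas, D, hr), (34, Ada, 27, Atlas, D, mkt), (40, Gus, 7, Argo, A, cs), (40, Gus, 7, Argo, A, law), (40, Gus, 7, Argo, A, mkt), (40, Gus, 7, Argo, B, hr), (40, Gus, 7, Argo, B, x1), (40, Gus, 7, Argo, D, hr), (40, Gus, 7, Argo, D, mkt), (9, Ola, 14, Atlas, A, cs), (9, Ola, 14, Atlas, A, law), (9, Ola, 14, Atlas, A, mkt), (9, Ola, 14, Atlas, B, hr), (9, Ola, 14, Atlas, B, x1), (9, Ola, 14, Atlas, D, hr), (9, Ola, 14, Atlas, D, mkt)}.
π[sname, title, cid, room, tid]: project onto (sname, title, cid, room, tid) (16 duplicate(s) eliminated) → {(Ada, Atlas, cs, 27, 34), (Ada, Atlas, hr, 27, 34), (Ada, Atlas, law, 27, 34), (Ada, Atlas, mkt, 27, 34), (Ada, Atlas, x1, 27, 34), (Gus, Argo, cs, 7, 40), (Gus, Argo, hr, 7, 40), (Gus, Argo, law, 7, 40), (Gus, Argo, mkt, 7, 40), (Gus, Argo, x1, 7, 40), (Jo, Atlas, cs, 2, 13), (Jo, Atlas, hr, 2, 13), (Jo, Atlas, law, 2, 13), (Jo, Atlas, mkt, 2, 13), (Jo, Atlas, x1, 2, 13), (Ola, Argo, cs, 18, 32), (Ola, Argo, hr, 18, 32), (Ola, Argo, law, 18, 32), (Ola, Argo, mkt, 18, 32), (Ola, Argo, x1, 18, 32), (Ola, Atlas, cs, 14, 9), (Ola, Atlas, hr, 14, 9), (Ola, Atlas, law, 14, 9), (Ola, Atlas, mkt, 14, 9), (Ola, Atlas, x1, 14, 9), (Sam, Atlas, cs, 18, 29), (Sam, Atlas, hr, 18, 29), (Sam, Atlas, law, 18, 29), (Sam, Atlas, mkt, 18, 29), (Sam, Atlas, x1, 18, 29), (Xia, Argo, cs, 18, 33), (Xia, Argo, hr, 18, 33), (Xia, Argo, law, 18, 33), (Xia, Argo, mkt, 18, 33), (Xia, Argo, x1, 18, 33), (Xia, Atlas, cs, 27, 2), (Xia, Atlas, hr, 27, 2), (Xia, Atlas, law, 27, 2), (Xia, Atlas, mkt, 27, 2), (Xia, Atlas, x1, 27, 2)}
Filtering on title != Argo leaves {(Ada, Atlas, cs, 27, 34), (Ada, Atlas, hr, 27, 34), (Ada, Atlas, law, 27, 34), (Ada, Atlas, mkt, 27, 34), (Ada, Atlas, x1, 27, 34), (Jo, Atlas, cs, 2, 13), (Jo, Atlas, hr, 2, 13), (Jo, Atlas, law, 2, 13), (Jo, Atlas, mkt, 2, 13), (Jo, Atlas, x1, 2, 13), (Ola, Atlas, cs, 14, 9), (Ola, Atlas, hr, 14, 9), (Ola, Atlas, law, 14, 9), (Ola, Atlas, mkt, 14, 9), (Ola, Atlas, x1, 14, 9), (Sam, Atlas, cs, 18, 29), (Sam, Atlas, hr, 18, 29), (Sam, Atlas, law, 18, 29), (Sam, Atlas, mkt, 18, 29), (Sam, Atlas, x1, 18, 29), (Xia, Atlas, cs, 27, 2), (Xia, Atlas, hr, 27, 2), (Xia, Atlas, law, 27, 2), (Xia, Atlas, mkt, 27, 2), (Xia, Atlas, x1, 27, 2)}.
π[cid, title]: project onto (cid, title) (20 duplicate(s) eliminated) → {(cs, Atlas), (hr, Atlas), (law, Atlas), (mkt, Atlas), (x1, Atlas)}

{(cs, Atlas), (hr, Atlas), (law, Atlas), (mkt, Atlas), (x1, Atlas)}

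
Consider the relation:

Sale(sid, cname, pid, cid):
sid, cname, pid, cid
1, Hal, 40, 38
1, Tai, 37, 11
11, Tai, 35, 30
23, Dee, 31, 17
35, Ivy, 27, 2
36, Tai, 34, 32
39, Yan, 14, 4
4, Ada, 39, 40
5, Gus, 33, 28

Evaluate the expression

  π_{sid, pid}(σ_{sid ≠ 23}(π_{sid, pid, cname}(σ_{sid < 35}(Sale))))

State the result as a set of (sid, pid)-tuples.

Filtering on sid < 35 leaves {(1, Hal, 40, 38), (1, Tai, 37, 11), (11, Tai, 35, 30), (23, Dee, 31, 17), (4, Ada, 39, 40), (5, Gus, 33, 28)}.
π[sid, pid, cname]: project onto (sid, pid, cname) → {(1, 37, Tai), (1, 40, Hal), (11, 35, Tai), (23, 31, Dee), (4, 39, Ada), (5, 33, Gus)}
Filtering on sid ≠ 23 leaves {(1, 37, Tai), (1, 40, Hal), (11, 35, Tai), (4, 39, Ada), (5, 33, Gus)}.
π[sid, pid]: project onto (sid, pid) → {(1, 37), (1, 40), (11, 35), (4, 39), (5, 33)}

{(1, 37), (1, 40), (11, 35), (4, 39), (5, 33)}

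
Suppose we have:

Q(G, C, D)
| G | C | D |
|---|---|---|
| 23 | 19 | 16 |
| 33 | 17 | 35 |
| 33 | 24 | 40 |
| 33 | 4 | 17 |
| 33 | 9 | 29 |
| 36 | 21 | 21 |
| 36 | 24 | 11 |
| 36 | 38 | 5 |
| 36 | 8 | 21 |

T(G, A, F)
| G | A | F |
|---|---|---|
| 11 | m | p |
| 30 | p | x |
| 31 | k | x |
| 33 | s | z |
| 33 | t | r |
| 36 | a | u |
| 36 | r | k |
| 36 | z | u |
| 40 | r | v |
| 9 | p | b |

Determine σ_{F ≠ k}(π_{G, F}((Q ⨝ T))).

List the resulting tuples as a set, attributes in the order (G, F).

{(33, r), (33, z), (36, u)}

Natural join on G: {(33, 17, 35, s, z), (33, 17, 35, t, r), (33, 24, 40, s, z), (33, 24, 40, t, r), (33, 4, 17, s, z), (33, 4, 17, t, r), (33, 9, 29, s, z), (33, 9, 29, t, r), (36, 21, 21, a, u), (36, 21, 21, r, k), (36, 21, 21, z, u), (36, 24, 11, a, u), (36, 24, 11, r, k), (36, 24, 11, z, u), (36, 38, 5, a, u), (36, 38, 5, r, k), (36, 38, 5, z, u), (36, 8, 21, a, u), (36, 8, 21, r, k), (36, 8, 21, z, u)}
π_{G, F} gives {(33, r), (33, z), (36, k), (36, u)} (16 duplicate(s) eliminated).
σ[F ≠ k]: keep tuples satisfying F ≠ k → {(33, r), (33, z), (36, u)}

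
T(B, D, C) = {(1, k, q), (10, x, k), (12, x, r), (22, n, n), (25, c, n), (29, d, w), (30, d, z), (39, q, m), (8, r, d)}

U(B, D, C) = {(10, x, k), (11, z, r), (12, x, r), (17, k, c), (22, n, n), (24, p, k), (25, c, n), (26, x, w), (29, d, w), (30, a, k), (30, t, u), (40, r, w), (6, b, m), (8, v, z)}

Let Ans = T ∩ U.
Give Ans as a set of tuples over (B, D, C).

{(10, x, k), (12, x, r), (22, n, n), (25, c, n), (29, d, w)}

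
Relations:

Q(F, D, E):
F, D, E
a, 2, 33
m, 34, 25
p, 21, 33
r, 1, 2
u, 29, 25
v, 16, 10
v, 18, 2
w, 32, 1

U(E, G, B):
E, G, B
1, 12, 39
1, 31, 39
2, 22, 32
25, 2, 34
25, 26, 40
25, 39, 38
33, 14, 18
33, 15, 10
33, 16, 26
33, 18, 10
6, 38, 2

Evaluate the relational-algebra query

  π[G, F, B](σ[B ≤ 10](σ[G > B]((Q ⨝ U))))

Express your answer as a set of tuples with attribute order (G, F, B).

{(15, a, 10), (15, p, 10), (18, a, 10), (18, p, 10)}

Natural join on E: {(a, 2, 33, 14, 18), (a, 2, 33, 15, 10), (a, 2, 33, 16, 26), (a, 2, 33, 18, 10), (m, 34, 25, 2, 34), (m, 34, 25, 26, 40), (m, 34, 25, 39, 38), (p, 21, 33, 14, 18), (p, 21, 33, 15, 10), (p, 21, 33, 16, 26), (p, 21, 33, 18, 10), (r, 1, 2, 22, 32), (u, 29, 25, 2, 34), (u, 29, 25, 26, 40), (u, 29, 25, 39, 38), (v, 18, 2, 22, 32), (w, 32, 1, 12, 39), (w, 32, 1, 31, 39)}
Filtering on G > B leaves {(a, 2, 33, 15, 10), (a, 2, 33, 18, 10), (m, 34, 25, 39, 38), (p, 21, 33, 15, 10), (p, 21, 33, 18, 10), (u, 29, 25, 39, 38)}.
Filtering on B ≤ 10 leaves {(a, 2, 33, 15, 10), (a, 2, 33, 18, 10), (p, 21, 33, 15, 10), (p, 21, 33, 18, 10)}.
π[G, F, B]: project onto (G, F, B) → {(15, a, 10), (15, p, 10), (18, a, 10), (18, p, 10)}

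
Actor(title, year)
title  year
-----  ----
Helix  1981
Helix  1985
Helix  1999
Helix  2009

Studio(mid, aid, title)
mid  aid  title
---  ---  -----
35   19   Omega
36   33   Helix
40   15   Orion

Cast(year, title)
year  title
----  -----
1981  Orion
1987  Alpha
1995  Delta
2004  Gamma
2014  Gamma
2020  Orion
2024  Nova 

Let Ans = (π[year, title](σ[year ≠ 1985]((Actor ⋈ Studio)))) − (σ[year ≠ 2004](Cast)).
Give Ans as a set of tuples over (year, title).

{(1981, Helix), (1999, Helix), (2009, Helix)}

Natural join on title: {(Helix, 1981, 36, 33), (Helix, 1985, 36, 33), (Helix, 1999, 36, 33), (Helix, 2009, 36, 33)}
Selection year ≠ 1985: {(Helix, 1981, 36, 33), (Helix, 1999, 36, 33), (Helix, 2009, 36, 33)}
π[year, title]: project onto (year, title) → {(1981, Helix), (1999, Helix), (2009, Helix)}
Selection year ≠ 2004: {(1981, Orion), (1987, Alpha), (1995, Delta), (2014, Gamma), (2020, Orion), (2024, Nova)}
Set difference of the two operands is {(1981, Helix), (1999, Helix), (2009, Helix)}.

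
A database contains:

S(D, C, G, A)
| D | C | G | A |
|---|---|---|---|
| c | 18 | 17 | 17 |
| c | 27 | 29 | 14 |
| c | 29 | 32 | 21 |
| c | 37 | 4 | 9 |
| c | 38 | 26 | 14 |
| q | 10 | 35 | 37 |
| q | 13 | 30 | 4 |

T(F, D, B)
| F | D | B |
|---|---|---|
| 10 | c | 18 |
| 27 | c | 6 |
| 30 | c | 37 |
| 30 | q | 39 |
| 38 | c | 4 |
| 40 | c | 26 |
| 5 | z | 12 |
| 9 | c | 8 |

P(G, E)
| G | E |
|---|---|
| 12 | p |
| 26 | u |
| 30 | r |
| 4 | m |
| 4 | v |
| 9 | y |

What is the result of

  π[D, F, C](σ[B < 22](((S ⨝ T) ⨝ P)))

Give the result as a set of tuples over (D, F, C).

{(c, 10, 37), (c, 10, 38), (c, 27, 37), (c, 27, 38), (c, 38, 37), (c, 38, 38), (c, 9, 37), (c, 9, 38)}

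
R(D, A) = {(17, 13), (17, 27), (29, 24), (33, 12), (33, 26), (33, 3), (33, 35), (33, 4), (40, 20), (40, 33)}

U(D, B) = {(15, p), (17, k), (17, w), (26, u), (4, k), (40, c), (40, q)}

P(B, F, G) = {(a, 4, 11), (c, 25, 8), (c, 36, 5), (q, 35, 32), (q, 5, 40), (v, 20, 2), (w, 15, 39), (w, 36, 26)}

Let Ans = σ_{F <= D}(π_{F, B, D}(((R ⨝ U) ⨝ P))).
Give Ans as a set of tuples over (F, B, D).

{(15, w, 17), (25, c, 40), (35, q, 40), (36, c, 40), (5, q, 40)}

R ⋈ U (natural join on D): {(17, 13, k), (17, 13, w), (17, 27, k), (17, 27, w), (40, 20, c), (40, 20, q), (40, 33, c), (40, 33, q)}
(R ⨝ U) ⋈ P (natural join on B): {(17, 13, w, 15, 39), (17, 13, w, 36, 26), (17, 27, w, 15, 39), (17, 27, w, 36, 26), (40, 20, c, 25, 8), (40, 20, c, 36, 5), (40, 20, q, 35, 32), (40, 20, q, 5, 40), (40, 33, c, 25, 8), (40, 33, c, 36, 5), (40, 33, q, 35, 32), (40, 33, q, 5, 40)}
Keep only column(s) F, B, D (6 duplicate(s) eliminated): {(15, w, 17), (25, c, 40), (35, q, 40), (36, c, 40), (36, w, 17), (5, q, 40)}
Apply σ_{F <= D}; surviving tuples: {(15, w, 17), (25, c, 40), (35, q, 40), (36, c, 40), (5, q, 40)}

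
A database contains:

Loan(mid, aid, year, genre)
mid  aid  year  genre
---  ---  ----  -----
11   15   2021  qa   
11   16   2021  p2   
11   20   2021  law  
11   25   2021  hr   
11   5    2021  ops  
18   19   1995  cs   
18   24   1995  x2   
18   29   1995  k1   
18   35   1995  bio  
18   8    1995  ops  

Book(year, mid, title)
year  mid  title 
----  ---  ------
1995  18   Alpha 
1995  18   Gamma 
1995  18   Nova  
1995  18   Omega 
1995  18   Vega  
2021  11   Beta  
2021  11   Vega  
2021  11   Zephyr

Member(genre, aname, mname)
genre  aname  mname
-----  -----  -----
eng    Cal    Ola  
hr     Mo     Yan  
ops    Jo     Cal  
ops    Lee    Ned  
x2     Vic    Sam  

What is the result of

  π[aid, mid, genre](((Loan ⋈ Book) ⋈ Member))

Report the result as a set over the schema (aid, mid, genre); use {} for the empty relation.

Natural join on mid, year: {(11, 15, 2021, qa, Beta), (11, 15, 2021, qa, Vega), (11, 15, 2021, qa, Zephyr), (11, 16, 2021, p2, Beta), (11, 16, 2021, p2, Vega), (11, 16, 2021, p2, Zephyr), (11, 20, 2021, law, Beta), (11, 20, 2021, law, Vega), (11, 20, 2021, law, Zephyr), (11, 25, 2021, hr, Beta), (11, 25, 2021, hr, Vega), (11, 25, 2021, hr, Zephyr), (11, 5, 2021, ops, Beta), (11, 5, 2021, ops, Vega), (11, 5, 2021, ops, Zephyr), (18, 19, 1995, cs, Alpha), (18, 19, 1995, cs, Gamma), (18, 19, 1995, cs, Nova), (18, 19, 1995, cs, Omega), (18, 19, 1995, cs, Vega), (18, 24, 1995, x2, Alpha), (18, 24, 1995, x2, Gamma), (18, 24, 1995, x2, Nova), (18, 24, 1995, x2, Omega), (18, 24, 1995, x2, Vega), (18, 29, 1995, k1, Alpha), (18, 29, 1995, k1, Gamma), (18, 29, 1995, k1, Nova), (18, 29, 1995, k1, Omega), (18, 29, 1995, k1, Vega), (18, 35, 1995, bio, Alpha), (18, 35, 1995, bio, Gamma), (18, 35, 1995, bio, Nova), (18, 35, 1995, bio, Omega), (18, 35, 1995, bio, Vega), (18, 8, 1995, ops, Alpha), (18, 8, 1995, ops, Gamma), (18, 8, 1995, ops, Nova), (18, 8, 1995, ops, Omega), (18, 8, 1995, ops, Vega)}
Natural join on genre: {(11, 25, 2021, hr, Beta, Mo, Yan), (11, 25, 2021, hr, Vega, Mo, Yan), (11, 25, 2021, hr, Zephyr, Mo, Yan), (11, 5, 2021, ops, Beta, Jo, Cal), (11, 5, 2021, ops, Beta, Lee, Ned), (11, 5, 2021, ops, Vega, Jo, Cal), (11, 5, 2021, ops, Vega, Lee, Ned), (11, 5, 2021, ops, Zephyr, Jo, Cal), (11, 5, 2021, ops, Zephyr, Lee, Ned), (18, 24, 1995, x2, Alpha, Vic, Sam), (18, 24, 1995, x2, Gamma, Vic, Sam), (18, 24, 1995, x2, Nova, Vic, Sam), (18, 24, 1995, x2, Omega, Vic, Sam), (18, 24, 1995, x2, Vega, Vic, Sam), (18, 8, 1995, ops, Alpha, Jo, Cal), (18, 8, 1995, ops, Alpha, Lee, Ned), (18, 8, 1995, ops, Gamma, Jo, Cal), (18, 8, 1995, ops, Gamma, Lee, Ned), (18, 8, 1995, ops, Nova, Jo, Cal), (18, 8, 1995, ops, Nova, Lee, Ned), (18, 8, 1995, ops, Omega, Jo, Cal), (18, 8, 1995, ops, Omega, Lee, Ned), (18, 8, 1995, ops, Vega, Jo, Cal), (18, 8, 1995, ops, Vega, Lee, Ned)}
π[aid, mid, genre]: project onto (aid, mid, genre) (20 duplicate(s) eliminated) → {(24, 18, x2), (25, 11, hr), (5, 11, ops), (8, 18, ops)}

{(24, 18, x2), (25, 11, hr), (5, 11, ops), (8, 18, ops)}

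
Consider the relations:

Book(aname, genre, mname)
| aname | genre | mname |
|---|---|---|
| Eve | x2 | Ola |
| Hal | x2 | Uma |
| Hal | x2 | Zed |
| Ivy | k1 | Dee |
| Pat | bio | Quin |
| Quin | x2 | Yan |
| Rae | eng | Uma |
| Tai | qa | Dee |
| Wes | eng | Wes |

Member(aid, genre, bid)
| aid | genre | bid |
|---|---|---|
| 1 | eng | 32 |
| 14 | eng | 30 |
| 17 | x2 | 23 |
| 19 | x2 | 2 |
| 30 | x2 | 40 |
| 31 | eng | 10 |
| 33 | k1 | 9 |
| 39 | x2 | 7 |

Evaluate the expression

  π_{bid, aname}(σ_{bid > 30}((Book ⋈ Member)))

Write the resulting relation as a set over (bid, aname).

Joining Book and Member on genre yields {(Eve, x2, Ola, 17, 23), (Eve, x2, Ola, 19, 2), (Eve, x2, Ola, 30, 40), (Eve, x2, Ola, 39, 7), (Hal, x2, Uma, 17, 23), (Hal, x2, Uma, 19, 2), (Hal, x2, Uma, 30, 40), (Hal, x2, Uma, 39, 7), (Hal, x2, Zed, 17, 23), (Hal, x2, Zed, 19, 2), (Hal, x2, Zed, 30, 40), (Hal, x2, Zed, 39, 7), (Ivy, k1, Dee, 33, 9), (Quin, x2, Yan, 17, 23), (Quin, x2, Yan, 19, 2), (Quin, x2, Yan, 30, 40), (Quin, x2, Yan, 39, 7), (Rae, eng, Uma, 1, 32), (Rae, eng, Uma, 14, 30), (Rae, eng, Uma, 31, 10), (Wes, eng, Wes, 1, 32), (Wes, eng, Wes, 14, 30), (Wes, eng, Wes, 31, 10)}.
Apply σ_{bid > 30}; surviving tuples: {(Eve, x2, Ola, 30, 40), (Hal, x2, Uma, 30, 40), (Hal, x2, Zed, 30, 40), (Quin, x2, Yan, 30, 40), (Rae, eng, Uma, 1, 32), (Wes, eng, Wes, 1, 32)}
π_{bid, aname} gives {(32, Rae), (32, Wes), (40, Eve), (40, Hal), (40, Quin)} (1 duplicate(s) eliminated).

{(32, Rae), (32, Wes), (40, Eve), (40, Hal), (40, Quin)}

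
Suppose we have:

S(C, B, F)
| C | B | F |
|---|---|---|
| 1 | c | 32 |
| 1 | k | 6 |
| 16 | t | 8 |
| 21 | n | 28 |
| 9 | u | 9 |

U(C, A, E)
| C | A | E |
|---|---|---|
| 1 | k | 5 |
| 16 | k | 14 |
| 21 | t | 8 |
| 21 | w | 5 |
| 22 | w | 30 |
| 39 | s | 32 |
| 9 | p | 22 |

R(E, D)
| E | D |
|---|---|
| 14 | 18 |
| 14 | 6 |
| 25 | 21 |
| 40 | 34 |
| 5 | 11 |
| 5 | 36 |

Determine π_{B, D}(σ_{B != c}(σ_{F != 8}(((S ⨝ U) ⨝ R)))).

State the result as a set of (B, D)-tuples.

{(k, 11), (k, 36), (n, 11), (n, 36)}

S ⋈ U (natural join on C): {(1, c, 32, k, 5), (1, k, 6, k, 5), (16, t, 8, k, 14), (21, n, 28, t, 8), (21, n, 28, w, 5), (9, u, 9, p, 22)}
(S ⨝ U) ⋈ R (natural join on E): {(1, c, 32, k, 5, 11), (1, c, 32, k, 5, 36), (1, k, 6, k, 5, 11), (1, k, 6, k, 5, 36), (16, t, 8, k, 14, 18), (16, t, 8, k, 14, 6), (21, n, 28, w, 5, 11), (21, n, 28, w, 5, 36)}
Filtering on F != 8 leaves {(1, c, 32, k, 5, 11), (1, c, 32, k, 5, 36), (1, k, 6, k, 5, 11), (1, k, 6, k, 5, 36), (21, n, 28, w, 5, 11), (21, n, 28, w, 5, 36)}.
Filtering on B != c leaves {(1, k, 6, k, 5, 11), (1, k, 6, k, 5, 36), (21, n, 28, w, 5, 11), (21, n, 28, w, 5, 36)}.
π[B, D]: project onto (B, D) → {(k, 11), (k, 36), (n, 11), (n, 36)}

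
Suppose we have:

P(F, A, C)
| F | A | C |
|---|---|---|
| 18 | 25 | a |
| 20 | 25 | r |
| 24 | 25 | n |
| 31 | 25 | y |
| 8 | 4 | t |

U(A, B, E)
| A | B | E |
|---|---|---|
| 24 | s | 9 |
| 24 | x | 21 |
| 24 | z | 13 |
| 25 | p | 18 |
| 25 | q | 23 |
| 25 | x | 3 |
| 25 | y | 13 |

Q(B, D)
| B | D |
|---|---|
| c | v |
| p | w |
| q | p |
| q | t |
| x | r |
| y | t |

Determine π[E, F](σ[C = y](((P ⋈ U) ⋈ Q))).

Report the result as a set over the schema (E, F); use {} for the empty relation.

{(13, 31), (18, 31), (23, 31), (3, 31)}

Joining P and U on A yields {(18, 25, a, p, 18), (18, 25, a, q, 23), (18, 25, a, x, 3), (18, 25, a, y, 13), (20, 25, r, p, 18), (20, 25, r, q, 23), (20, 25, r, x, 3), (20, 25, r, y, 13), (24, 25, n, p, 18), (24, 25, n, q, 23), (24, 25, n, x, 3), (24, 25, n, y, 13), (31, 25, y, p, 18), (31, 25, y, q, 23), (31, 25, y, x, 3), (31, 25, y, y, 13)}.
Joining (P ⋈ U) and Q on B yields {(18, 25, a, p, 18, w), (18, 25, a, q, 23, p), (18, 25, a, q, 23, t), (18, 25, a, x, 3, r), (18, 25, a, y, 13, t), (20, 25, r, p, 18, w), (20, 25, r, q, 23, p), (20, 25, r, q, 23, t), (20, 25, r, x, 3, r), (20, 25, r, y, 13, t), (24, 25, n, p, 18, w), (24, 25, n, q, 23, p), (24, 25, n, q, 23, t), (24, 25, n, x, 3, r), (24, 25, n, y, 13, t), (31, 25, y, p, 18, w), (31, 25, y, q, 23, p), (31, 25, y, q, 23, t), (31, 25, y, x, 3, r), (31, 25, y, y, 13, t)}.
Filtering on C = y leaves {(31, 25, y, p, 18, w), (31, 25, y, q, 23, p), (31, 25, y, q, 23, t), (31, 25, y, x, 3, r), (31, 25, y, y, 13, t)}.
Keep only column(s) E, F (1 duplicate(s) eliminated): {(13, 31), (18, 31), (23, 31), (3, 31)}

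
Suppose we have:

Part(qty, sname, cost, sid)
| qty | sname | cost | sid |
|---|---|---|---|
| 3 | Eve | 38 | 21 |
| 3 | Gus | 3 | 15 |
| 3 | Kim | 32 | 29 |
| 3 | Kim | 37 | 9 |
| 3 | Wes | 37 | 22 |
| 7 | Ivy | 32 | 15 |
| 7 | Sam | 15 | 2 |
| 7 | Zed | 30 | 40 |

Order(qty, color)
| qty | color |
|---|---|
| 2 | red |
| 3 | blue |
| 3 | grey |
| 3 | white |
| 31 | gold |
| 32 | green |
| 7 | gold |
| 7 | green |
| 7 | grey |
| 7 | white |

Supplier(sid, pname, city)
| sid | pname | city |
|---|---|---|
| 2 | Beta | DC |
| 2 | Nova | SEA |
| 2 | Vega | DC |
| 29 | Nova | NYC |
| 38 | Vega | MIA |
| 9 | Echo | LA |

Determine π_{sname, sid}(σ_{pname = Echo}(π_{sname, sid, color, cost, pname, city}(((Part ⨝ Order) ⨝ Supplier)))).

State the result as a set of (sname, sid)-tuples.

{(Kim, 9)}

Natural join on qty: {(3, Eve, 38, 21, blue), (3, Eve, 38, 21, grey), (3, Eve, 38, 21, white), (3, Gus, 3, 15, blue), (3, Gus, 3, 15, grey), (3, Gus, 3, 15, white), (3, Kim, 32, 29, blue), (3, Kim, 32, 29, grey), (3, Kim, 32, 29, white), (3, Kim, 37, 9, blue), (3, Kim, 37, 9, grey), (3, Kim, 37, 9, white), (3, Wes, 37, 22, blue), (3, Wes, 37, 22, grey), (3, Wes, 37, 22, white), (7, Ivy, 32, 15, gold), (7, Ivy, 32, 15, green), (7, Ivy, 32, 15, grey), (7, Ivy, 32, 15, white), (7, Sam, 15, 2, gold), (7, Sam, 15, 2, green), (7, Sam, 15, 2, grey), (7, Sam, 15, 2, white), (7, Zed, 30, 40, gold), (7, Zed, 30, 40, green), (7, Zed, 30, 40, grey), (7, Zed, 30, 40, white)}
Natural join on sid: {(3, Kim, 32, 29, blue, Nova, NYC), (3, Kim, 32, 29, grey, Nova, NYC), (3, Kim, 32, 29, white, Nova, NYC), (3, Kim, 37, 9, blue, Echo, LA), (3, Kim, 37, 9, grey, Echo, LA), (3, Kim, 37, 9, white, Echo, LA), (7, Sam, 15, 2, gold, Beta, DC), (7, Sam, 15, 2, gold, Nova, SEA), (7, Sam, 15, 2, gold, Vega, DC), (7, Sam, 15, 2, green, Beta, DC), (7, Sam, 15, 2, green, Nova, SEA), (7, Sam, 15, 2, green, Vega, DC), (7, Sam, 15, 2, grey, Beta, DC), (7, Sam, 15, 2, grey, Nova, SEA), (7, Sam, 15, 2, grey, Vega, DC), (7, Sam, 15, 2, white, Beta, DC), (7, Sam, 15, 2, white, Nova, SEA), (7, Sam, 15, 2, white, Vega, DC)}
Projecting to sname, sid, color, cost, pname, city: {(Kim, 29, blue, 32, Nova, NYC), (Kim, 29, grey, 32, Nova, NYC), (Kim, 29, white, 32, Nova, NYC), (Kim, 9, blue, 37, Echo, LA), (Kim, 9, grey, 37, Echo, LA), (Kim, 9, white, 37, Echo, LA), (Sam, 2, gold, 15, Beta, DC), (Sam, 2, gold, 15, Nova, SEA), (Sam, 2, gold, 15, Vega, DC), (Sam, 2, green, 15, Beta, DC), (Sam, 2, green, 15, Nova, SEA), (Sam, 2, green, 15, Vega, DC), (Sam, 2, grey, 15, Beta, DC), (Sam, 2, grey, 15, Nova, SEA), (Sam, 2, grey, 15, Vega, DC), (Sam, 2, white, 15, Beta, DC), (Sam, 2, white, 15, Nova, SEA), (Sam, 2, white, 15, Vega, DC)}
σ[pname = Echo]: keep tuples satisfying pname = Echo → {(Kim, 9, blue, 37, Echo, LA), (Kim, 9, grey, 37, Echo, LA), (Kim, 9, white, 37, Echo, LA)}
Projecting to sname, sid (2 duplicate(s) eliminated): {(Kim, 9)}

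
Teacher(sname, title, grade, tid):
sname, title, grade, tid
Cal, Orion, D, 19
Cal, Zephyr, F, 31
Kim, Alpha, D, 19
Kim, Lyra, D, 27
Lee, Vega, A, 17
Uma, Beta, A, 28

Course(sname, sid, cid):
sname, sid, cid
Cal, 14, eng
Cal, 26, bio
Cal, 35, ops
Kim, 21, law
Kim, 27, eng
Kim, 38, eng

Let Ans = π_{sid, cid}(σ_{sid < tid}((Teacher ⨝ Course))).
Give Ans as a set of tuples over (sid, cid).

Teacher ⋈ Course (natural join on sname): {(Cal, Orion, D, 19, 14, eng), (Cal, Orion, D, 19, 26, bio), (Cal, Orion, D, 19, 35, ops), (Cal, Zephyr, F, 31, 14, eng), (Cal, Zephyr, F, 31, 26, bio), (Cal, Zephyr, F, 31, 35, ops), (Kim, Alpha, D, 19, 21, law), (Kim, Alpha, D, 19, 27, eng), (Kim, Alpha, D, 19, 38, eng), (Kim, Lyra, D, 27, 21, law), (Kim, Lyra, D, 27, 27, eng), (Kim, Lyra, D, 27, 38, eng)}
σ[sid < tid]: keep tuples satisfying sid < tid → {(Cal, Orion, D, 19, 14, eng), (Cal, Zephyr, F, 31, 14, eng), (Cal, Zephyr, F, 31, 26, bio), (Kim, Lyra, D, 27, 21, law)}
Keep only column(s) sid, cid (1 duplicate(s) eliminated): {(14, eng), (21, law), (26, bio)}

{(14, eng), (21, law), (26, bio)}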